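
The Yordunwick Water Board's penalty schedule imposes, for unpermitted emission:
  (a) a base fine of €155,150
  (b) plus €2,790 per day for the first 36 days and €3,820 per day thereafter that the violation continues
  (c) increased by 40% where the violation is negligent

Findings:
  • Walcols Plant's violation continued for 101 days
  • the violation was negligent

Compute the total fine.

€705,446

First 36 days: 36 × €2,790 = €100,440
Remaining days: (101 − 36) × €3,820 = €248,300
Per-day component: €100,440 + €248,300 = €348,740
Base plus per-day: €155,150 + €348,740 = €503,890
Enhancement: 40% of €503,890 = €201,556
Enhanced fine: €503,890 + €201,556 = €705,446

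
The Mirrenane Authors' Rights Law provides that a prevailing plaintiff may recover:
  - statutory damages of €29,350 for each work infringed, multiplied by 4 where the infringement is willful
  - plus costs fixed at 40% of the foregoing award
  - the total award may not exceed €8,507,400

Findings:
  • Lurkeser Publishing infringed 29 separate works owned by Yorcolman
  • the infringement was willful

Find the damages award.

Statutory damages: 29 × €29,350 = €851,150
Multiplied by 4: 4 × €851,150 = €3,404,600
Costs: 40% of €3,404,600 = €1,361,840
Award plus costs: €3,404,600 + €1,361,840 = €4,766,440
Cap at €8,507,400: €4,766,440 is within the cap, no reduction.

€4,766,440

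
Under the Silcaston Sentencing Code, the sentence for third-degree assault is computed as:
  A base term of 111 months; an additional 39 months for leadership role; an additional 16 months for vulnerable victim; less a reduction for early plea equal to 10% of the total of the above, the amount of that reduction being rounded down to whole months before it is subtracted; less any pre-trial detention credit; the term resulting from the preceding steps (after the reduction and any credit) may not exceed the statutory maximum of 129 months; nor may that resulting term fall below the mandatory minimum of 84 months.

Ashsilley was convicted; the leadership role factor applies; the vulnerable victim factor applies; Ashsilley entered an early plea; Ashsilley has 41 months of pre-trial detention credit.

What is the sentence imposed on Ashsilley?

Leadership role enhancement: +39 months
Vulnerable victim enhancement: +16 months
Adjusted term: 111 months + 39 months + 16 months = 166 months
Early plea reduction: 10% of 166 months = 16 months (rounded down)
After reduction: 166 − 16 = 150 months
Less pre-trial detention credit: 150 months − 41 months = 109 months
Cap at 129 months: 109 months is within the cap, no reduction.
Minimum 84 months: 109 months meets the minimum, no increase.

109 months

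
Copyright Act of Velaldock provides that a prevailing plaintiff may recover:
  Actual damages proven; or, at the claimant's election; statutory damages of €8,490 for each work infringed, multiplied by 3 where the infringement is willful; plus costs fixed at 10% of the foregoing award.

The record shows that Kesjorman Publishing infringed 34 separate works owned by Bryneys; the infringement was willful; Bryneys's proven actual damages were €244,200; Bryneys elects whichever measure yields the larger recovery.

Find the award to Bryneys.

Statutory damages: 34 × €8,490 = €288,660
Trebled: 3 × €288,660 = €865,980
Greater of actual damages (€244,200) or enhanced statutory damages (€865,980): €865,980
Costs: 10% of €865,980 = €86,598
Award plus costs: €865,980 + €86,598 = €952,578

€952,578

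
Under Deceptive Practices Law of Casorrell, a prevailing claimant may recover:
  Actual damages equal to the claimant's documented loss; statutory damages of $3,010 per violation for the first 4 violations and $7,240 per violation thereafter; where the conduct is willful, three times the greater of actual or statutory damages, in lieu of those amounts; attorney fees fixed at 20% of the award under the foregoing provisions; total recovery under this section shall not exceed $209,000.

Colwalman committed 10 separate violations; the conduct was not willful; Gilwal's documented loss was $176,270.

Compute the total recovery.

$209,000

First 4 violations: 4 × $3,010 = $12,040
Remaining violations: (10 − 4) × $7,240 = $43,440
Statutory damages: $12,040 + $43,440 = $55,480
Conduct not willful: the in-lieu enhancement does not apply.
Actual plus statutory damages: $176,270 + $55,480 = $231,750
Attorney fees: 20% of $231,750 = $46,350
Total before cap: $231,750 + $46,350 = $278,100
Cap at $209,000: $278,100 exceeds the cap → $209,000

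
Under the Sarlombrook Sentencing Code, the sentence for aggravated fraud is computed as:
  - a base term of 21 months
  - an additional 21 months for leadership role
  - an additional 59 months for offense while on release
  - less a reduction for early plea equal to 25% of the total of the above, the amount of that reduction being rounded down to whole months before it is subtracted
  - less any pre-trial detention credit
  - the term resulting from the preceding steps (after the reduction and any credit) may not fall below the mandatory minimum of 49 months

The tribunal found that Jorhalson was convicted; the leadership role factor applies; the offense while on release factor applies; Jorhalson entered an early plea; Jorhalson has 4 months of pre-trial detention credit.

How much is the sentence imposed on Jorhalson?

Leadership role enhancement: +21 months
Offense while on release enhancement: +59 months
Adjusted term: 21 months + 21 months + 59 months = 101 months
Early plea reduction: 25% of 101 months = 25 months (rounded down)
After reduction: 101 − 25 = 76 months
Less pre-trial detention credit: 76 months − 4 months = 72 months
Minimum 49 months: 72 months meets the minimum, no increase.

72 months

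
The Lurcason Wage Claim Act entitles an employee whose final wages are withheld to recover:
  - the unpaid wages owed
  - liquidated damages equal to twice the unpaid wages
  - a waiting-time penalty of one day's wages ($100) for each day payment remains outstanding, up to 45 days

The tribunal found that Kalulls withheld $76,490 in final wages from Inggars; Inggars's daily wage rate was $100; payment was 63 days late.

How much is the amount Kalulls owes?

Doubled: 2 × $76,490 = $152,980
Penalty days: min(63, 45) = 45
Waiting-time penalty: 45 × $100 = $4,500
Total award: $76,490 + $152,980 + $4,500 = $233,970

$233,970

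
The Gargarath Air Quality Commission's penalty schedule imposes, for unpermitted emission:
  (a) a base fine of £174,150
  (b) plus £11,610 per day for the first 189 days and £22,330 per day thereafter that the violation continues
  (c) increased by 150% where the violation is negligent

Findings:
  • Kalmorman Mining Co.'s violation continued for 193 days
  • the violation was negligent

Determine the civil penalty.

First 189 days: 189 × £11,610 = £2,194,290
Remaining days: (193 − 189) × £22,330 = £89,320
Per-day component: £2,194,290 + £89,320 = £2,283,610
Base plus per-day: £174,150 + £2,283,610 = £2,457,760
Enhancement: 150% of £2,457,760 = £3,686,640
Enhanced fine: £2,457,760 + £3,686,640 = £6,144,400

Civil penalty: £6,144,400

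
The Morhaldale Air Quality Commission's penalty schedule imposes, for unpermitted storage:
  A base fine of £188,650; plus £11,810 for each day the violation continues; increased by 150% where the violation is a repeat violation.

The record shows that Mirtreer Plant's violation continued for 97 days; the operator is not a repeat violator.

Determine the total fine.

Per-day component: 97 × £11,810 = £1,145,570
Base plus per-day: £188,650 + £1,145,570 = £1,334,220
The operator is not a repeat violator: no 150% increase.

£1,334,220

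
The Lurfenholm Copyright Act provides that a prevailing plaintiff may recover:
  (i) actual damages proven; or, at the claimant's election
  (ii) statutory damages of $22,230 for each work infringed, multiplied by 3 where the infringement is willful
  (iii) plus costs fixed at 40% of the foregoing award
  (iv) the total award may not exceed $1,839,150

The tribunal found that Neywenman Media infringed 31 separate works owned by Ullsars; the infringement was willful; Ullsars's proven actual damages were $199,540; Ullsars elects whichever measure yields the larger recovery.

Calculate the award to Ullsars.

$1,839,150

Statutory damages: 31 × $22,230 = $689,130
Trebled: 3 × $689,130 = $2,067,390
Greater of actual damages ($199,540) or enhanced statutory damages ($2,067,390): $2,067,390
Costs: 40% of $2,067,390 = $826,956
Award plus costs: $2,067,390 + $826,956 = $2,894,346
Cap at $1,839,150: $2,894,346 exceeds the cap → $1,839,150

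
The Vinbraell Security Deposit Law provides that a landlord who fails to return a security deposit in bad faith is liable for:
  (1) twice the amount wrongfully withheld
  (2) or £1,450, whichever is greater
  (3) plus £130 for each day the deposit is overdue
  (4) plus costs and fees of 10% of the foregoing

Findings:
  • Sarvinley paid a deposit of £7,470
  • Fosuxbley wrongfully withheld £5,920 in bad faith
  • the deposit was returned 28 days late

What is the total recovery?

Recovery: £17,028

Doubled: 2 × £5,920 = £11,840
Minimum £1,450: £11,840 meets the minimum, no increase.
Late-return penalty: 28 × £130 = £3,640
Damages plus late penalty: £11,840 + £3,640 = £15,480
Costs and fees: 10% of £15,480 = £1,548
Total recovery: £15,480 + £1,548 = £17,028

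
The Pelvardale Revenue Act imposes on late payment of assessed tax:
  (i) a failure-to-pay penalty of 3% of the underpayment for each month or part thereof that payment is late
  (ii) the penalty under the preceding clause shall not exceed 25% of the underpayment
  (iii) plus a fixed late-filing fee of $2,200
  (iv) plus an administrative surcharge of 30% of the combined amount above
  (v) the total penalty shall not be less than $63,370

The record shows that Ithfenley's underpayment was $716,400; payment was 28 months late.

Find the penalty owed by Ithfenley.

Accrued rate: 3% × 28 = 84%, capped at 25% → 25%
Failure-to-pay penalty: 25% of $716,400 = $179,100
Penalty before surcharge: $179,100 + $2,200 = $181,300
Administrative surcharge: 30% of $181,300 = $54,390
Total penalty: $181,300 + $54,390 = $235,690
Minimum $63,370: $235,690 meets the minimum, no increase.

$235,690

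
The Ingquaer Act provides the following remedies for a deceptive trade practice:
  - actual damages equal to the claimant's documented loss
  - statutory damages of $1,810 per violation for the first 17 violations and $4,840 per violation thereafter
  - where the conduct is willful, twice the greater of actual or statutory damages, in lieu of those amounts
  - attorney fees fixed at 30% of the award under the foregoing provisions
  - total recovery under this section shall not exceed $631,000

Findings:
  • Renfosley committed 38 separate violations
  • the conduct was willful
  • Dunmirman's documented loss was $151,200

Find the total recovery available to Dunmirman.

$393,120

First 17 violations: 17 × $1,810 = $30,770
Remaining violations: (38 − 17) × $4,840 = $101,640
Statutory damages: $30,770 + $101,640 = $132,410
Greater of actual damages ($151,200) or statutory damages ($132,410): $151,200
Doubled: 2 × $151,200 = $302,400
Attorney fees: 30% of $302,400 = $90,720
Total before cap: $302,400 + $90,720 = $393,120
Cap at $631,000: $393,120 is within the cap, no reduction.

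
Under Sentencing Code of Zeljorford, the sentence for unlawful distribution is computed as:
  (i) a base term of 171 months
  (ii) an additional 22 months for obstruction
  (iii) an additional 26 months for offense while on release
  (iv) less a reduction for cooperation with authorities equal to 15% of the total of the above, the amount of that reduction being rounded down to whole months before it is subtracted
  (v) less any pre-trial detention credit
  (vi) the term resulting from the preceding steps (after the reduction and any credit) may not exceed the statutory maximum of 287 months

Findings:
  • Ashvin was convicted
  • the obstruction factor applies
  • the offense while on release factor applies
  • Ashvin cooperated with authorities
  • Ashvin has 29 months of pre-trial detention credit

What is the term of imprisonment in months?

158 months

Obstruction enhancement: +22 months
Offense while on release enhancement: +26 months
Adjusted term: 171 months + 22 months + 26 months = 219 months
Cooperation with authorities reduction: 15% of 219 months = 32 months (rounded down)
After reduction: 219 − 32 = 187 months
Less pre-trial detention credit: 187 months − 29 months = 158 months
Cap at 287 months: 158 months is within the cap, no reduction.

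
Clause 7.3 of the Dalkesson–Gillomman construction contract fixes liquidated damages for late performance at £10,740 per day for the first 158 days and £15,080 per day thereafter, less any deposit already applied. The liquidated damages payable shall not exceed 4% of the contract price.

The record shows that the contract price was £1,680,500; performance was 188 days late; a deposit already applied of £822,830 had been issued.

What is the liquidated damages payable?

First 158 days: 158 × £10,740 = £1,696,920
Remaining days: (188 − 158) × £15,080 = £452,400
Accrued per-day damages: £1,696,920 + £452,400 = £2,149,320
Less deposit already applied: £2,149,320 − £822,830 = £1,326,490
Cap: 4% of £1,680,500 = £67,220
Cap at £67,220: £1,326,490 exceeds the cap → £67,220

£67,220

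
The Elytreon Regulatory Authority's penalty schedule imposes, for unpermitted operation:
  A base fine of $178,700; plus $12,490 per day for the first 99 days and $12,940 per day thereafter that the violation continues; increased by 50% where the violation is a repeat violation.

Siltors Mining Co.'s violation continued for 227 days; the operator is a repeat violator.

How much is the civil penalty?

First 99 days: 99 × $12,490 = $1,236,510
Remaining days: (227 − 99) × $12,940 = $1,656,320
Per-day component: $1,236,510 + $1,656,320 = $2,892,830
Base plus per-day: $178,700 + $2,892,830 = $3,071,530
Enhancement: 50% of $3,071,530 = $1,535,765
Enhanced fine: $3,071,530 + $1,535,765 = $4,607,295

$4,607,295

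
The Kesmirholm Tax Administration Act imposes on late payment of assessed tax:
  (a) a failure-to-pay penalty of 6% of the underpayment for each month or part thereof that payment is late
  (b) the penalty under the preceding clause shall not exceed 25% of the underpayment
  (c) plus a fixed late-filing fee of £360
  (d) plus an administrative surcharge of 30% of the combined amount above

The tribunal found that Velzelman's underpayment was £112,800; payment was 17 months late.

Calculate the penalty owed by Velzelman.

Accrued rate: 6% × 17 = 102%, capped at 25% → 25%
Failure-to-pay penalty: 25% of £112,800 = £28,200
Penalty before surcharge: £28,200 + £360 = £28,560
Administrative surcharge: 30% of £28,560 = £8,568
Total penalty: £28,560 + £8,568 = £37,128

£37,128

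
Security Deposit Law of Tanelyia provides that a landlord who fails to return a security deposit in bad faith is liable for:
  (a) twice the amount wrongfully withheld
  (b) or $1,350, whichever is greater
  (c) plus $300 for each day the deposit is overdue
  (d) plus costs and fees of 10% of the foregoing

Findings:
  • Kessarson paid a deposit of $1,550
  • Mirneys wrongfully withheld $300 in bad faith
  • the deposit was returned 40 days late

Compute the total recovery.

$14,685

Doubled: 2 × $300 = $600
Minimum $1,350: $600 is below the minimum → $1,350
Late-return penalty: 40 × $300 = $12,000
Damages plus late penalty: $1,350 + $12,000 = $13,350
Costs and fees: 10% of $13,350 = $1,335
Total recovery: $13,350 + $1,335 = $14,685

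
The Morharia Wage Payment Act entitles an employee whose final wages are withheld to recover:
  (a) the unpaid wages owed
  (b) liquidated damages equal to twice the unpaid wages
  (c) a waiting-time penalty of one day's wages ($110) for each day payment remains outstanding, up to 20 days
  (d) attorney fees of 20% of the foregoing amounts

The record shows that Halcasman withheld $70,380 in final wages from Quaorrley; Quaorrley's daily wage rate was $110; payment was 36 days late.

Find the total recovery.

Doubled: 2 × $70,380 = $140,760
Penalty days: min(36, 20) = 20
Waiting-time penalty: 20 × $110 = $2,200
Subtotal: $70,380 + $140,760 + $2,200 = $213,340
Attorney fees: 20% of $213,340 = $42,668
Total award: $213,340 + $42,668 = $256,008

$256,008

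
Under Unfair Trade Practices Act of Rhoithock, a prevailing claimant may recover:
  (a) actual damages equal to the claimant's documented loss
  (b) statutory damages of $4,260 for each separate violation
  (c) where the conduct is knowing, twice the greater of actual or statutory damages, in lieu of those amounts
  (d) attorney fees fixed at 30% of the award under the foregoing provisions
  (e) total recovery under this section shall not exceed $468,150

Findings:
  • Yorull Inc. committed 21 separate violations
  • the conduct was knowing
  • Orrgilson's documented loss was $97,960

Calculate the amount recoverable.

$254,696

Statutory damages: 21 × $4,260 = $89,460
Greater of actual damages ($97,960) or statutory damages ($89,460): $97,960
Doubled: 2 × $97,960 = $195,920
Attorney fees: 30% of $195,920 = $58,776
Total before cap: $195,920 + $58,776 = $254,696
Cap at $468,150: $254,696 is within the cap, no reduction.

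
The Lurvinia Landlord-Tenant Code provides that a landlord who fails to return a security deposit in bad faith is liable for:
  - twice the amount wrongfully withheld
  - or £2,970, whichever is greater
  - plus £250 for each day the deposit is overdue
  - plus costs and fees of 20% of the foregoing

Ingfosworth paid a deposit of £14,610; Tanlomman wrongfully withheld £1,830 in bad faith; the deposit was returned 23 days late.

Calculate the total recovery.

Doubled: 2 × £1,830 = £3,660
Minimum £2,970: £3,660 meets the minimum, no increase.
Late-return penalty: 23 × £250 = £5,750
Damages plus late penalty: £3,660 + £5,750 = £9,410
Costs and fees: 20% of £9,410 = £1,882
Total recovery: £9,410 + £1,882 = £11,292

£11,292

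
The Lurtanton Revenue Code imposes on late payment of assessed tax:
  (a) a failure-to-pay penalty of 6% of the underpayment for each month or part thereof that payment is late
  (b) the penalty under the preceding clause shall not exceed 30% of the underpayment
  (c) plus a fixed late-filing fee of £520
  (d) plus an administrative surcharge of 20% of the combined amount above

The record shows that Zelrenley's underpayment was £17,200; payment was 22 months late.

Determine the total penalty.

Accrued rate: 6% × 22 = 132%, capped at 30% → 30%
Failure-to-pay penalty: 30% of £17,200 = £5,160
Penalty before surcharge: £5,160 + £520 = £5,680
Administrative surcharge: 20% of £5,680 = £1,136
Total penalty: £5,680 + £1,136 = £6,816

£6,816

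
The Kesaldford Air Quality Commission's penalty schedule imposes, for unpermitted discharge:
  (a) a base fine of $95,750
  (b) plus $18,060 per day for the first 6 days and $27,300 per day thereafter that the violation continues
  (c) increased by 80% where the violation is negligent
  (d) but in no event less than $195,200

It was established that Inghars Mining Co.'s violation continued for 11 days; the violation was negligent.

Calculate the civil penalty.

$613,098

First 6 days: 6 × $18,060 = $108,360
Remaining days: (11 − 6) × $27,300 = $136,500
Per-day component: $108,360 + $136,500 = $244,860
Base plus per-day: $95,750 + $244,860 = $340,610
Enhancement: 80% of $340,610 = $272,488
Enhanced fine: $340,610 + $272,488 = $613,098
Minimum $195,200: $613,098 meets the minimum, no increase.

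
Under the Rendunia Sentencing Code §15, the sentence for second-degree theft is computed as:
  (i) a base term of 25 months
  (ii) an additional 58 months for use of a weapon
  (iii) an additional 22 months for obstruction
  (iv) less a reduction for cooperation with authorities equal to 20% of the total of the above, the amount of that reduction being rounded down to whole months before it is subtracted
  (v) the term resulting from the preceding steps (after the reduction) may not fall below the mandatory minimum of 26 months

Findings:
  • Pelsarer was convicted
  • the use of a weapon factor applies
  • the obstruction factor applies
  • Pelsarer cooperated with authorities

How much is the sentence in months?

Sentence: 84 months

Use of a weapon enhancement: +58 months
Obstruction enhancement: +22 months
Adjusted term: 25 months + 58 months + 22 months = 105 months
Cooperation with authorities reduction: 20% of 105 months = 21 months (rounded down)
After reduction: 105 − 21 = 84 months
Minimum 26 months: 84 months meets the minimum, no increase.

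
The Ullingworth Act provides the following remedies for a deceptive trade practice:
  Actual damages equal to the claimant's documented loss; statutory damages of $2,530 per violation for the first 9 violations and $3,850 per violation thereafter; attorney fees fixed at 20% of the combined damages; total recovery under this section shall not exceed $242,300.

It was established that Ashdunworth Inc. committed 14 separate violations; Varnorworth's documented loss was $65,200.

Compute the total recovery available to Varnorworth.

Total recovery: $128,664

First 9 violations: 9 × $2,530 = $22,770
Remaining violations: (14 − 9) × $3,850 = $19,250
Statutory damages: $22,770 + $19,250 = $42,020
Combined damages: $65,200 + $42,020 = $107,220
Attorney fees: 20% of $107,220 = $21,444
Total before cap: $107,220 + $21,444 = $128,664
Cap at $242,300: $128,664 is within the cap, no reduction.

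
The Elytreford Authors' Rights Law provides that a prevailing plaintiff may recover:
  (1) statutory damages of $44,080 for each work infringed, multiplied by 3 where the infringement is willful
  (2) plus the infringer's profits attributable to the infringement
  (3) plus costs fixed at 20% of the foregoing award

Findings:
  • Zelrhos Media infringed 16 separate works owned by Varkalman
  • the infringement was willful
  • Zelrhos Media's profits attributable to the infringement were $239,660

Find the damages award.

Statutory damages: 16 × $44,080 = $705,280
Trebled: 3 × $705,280 = $2,115,840
Combined award: $2,115,840 + $239,660 = $2,355,500
Costs: 20% of $2,355,500 = $471,100
Award plus costs: $2,355,500 + $471,100 = $2,826,600

$2,826,600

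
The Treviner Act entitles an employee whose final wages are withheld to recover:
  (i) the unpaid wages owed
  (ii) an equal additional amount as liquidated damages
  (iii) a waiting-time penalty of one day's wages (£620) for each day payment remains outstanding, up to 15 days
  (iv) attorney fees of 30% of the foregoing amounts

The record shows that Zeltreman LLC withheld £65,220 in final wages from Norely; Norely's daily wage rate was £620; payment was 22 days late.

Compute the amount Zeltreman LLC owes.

£181,662

Liquidated damages (equal amount): £65,220
Penalty days: min(22, 15) = 15
Waiting-time penalty: 15 × £620 = £9,300
Subtotal: £65,220 + £65,220 + £9,300 = £139,740
Attorney fees: 30% of £139,740 = £41,922
Total award: £139,740 + £41,922 = £181,662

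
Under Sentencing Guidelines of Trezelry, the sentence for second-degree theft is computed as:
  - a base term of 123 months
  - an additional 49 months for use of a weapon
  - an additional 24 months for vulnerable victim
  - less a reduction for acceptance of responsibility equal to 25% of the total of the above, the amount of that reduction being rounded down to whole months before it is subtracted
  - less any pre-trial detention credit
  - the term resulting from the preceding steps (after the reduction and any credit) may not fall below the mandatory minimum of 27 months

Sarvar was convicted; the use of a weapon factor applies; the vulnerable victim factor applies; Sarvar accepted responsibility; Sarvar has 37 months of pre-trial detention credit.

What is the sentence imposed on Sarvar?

Use of a weapon enhancement: +49 months
Vulnerable victim enhancement: +24 months
Adjusted term: 123 months + 49 months + 24 months = 196 months
Acceptance of responsibility reduction: 25% of 196 months = 49 months (rounded down)
After reduction: 196 − 49 = 147 months
Less pre-trial detention credit: 147 months − 37 months = 110 months
Minimum 27 months: 110 months meets the minimum, no increase.

110 months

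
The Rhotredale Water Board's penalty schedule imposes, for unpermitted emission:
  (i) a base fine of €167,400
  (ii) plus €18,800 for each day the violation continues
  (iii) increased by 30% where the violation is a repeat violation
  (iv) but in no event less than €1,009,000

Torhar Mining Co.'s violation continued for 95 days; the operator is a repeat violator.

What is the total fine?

€2,539,420

Per-day component: 95 × €18,800 = €1,786,000
Base plus per-day: €167,400 + €1,786,000 = €1,953,400
Enhancement: 30% of €1,953,400 = €586,020
Enhanced fine: €1,953,400 + €586,020 = €2,539,420
Minimum €1,009,000: €2,539,420 meets the minimum, no increase.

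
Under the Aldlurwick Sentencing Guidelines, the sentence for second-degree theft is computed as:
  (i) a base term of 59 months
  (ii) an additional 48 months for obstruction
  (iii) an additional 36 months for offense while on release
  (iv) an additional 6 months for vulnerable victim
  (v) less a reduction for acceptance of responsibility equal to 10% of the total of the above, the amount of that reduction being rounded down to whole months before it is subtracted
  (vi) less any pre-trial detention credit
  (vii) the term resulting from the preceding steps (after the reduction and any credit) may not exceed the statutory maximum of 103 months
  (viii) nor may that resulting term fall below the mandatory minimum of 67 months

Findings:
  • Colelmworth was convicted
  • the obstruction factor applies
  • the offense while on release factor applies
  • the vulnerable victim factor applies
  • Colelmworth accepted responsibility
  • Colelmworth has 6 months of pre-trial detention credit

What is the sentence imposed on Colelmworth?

Obstruction enhancement: +48 months
Offense while on release enhancement: +36 months
Vulnerable victim enhancement: +6 months
Adjusted term: 59 months + 48 months + 36 months + 6 months = 149 months
Acceptance of responsibility reduction: 10% of 149 months = 14 months (rounded down)
After reduction: 149 − 14 = 135 months
Less pre-trial detention credit: 135 months − 6 months = 129 months
Cap at 103 months: 129 months exceeds the cap → 103 months
Minimum 67 months: 103 months meets the minimum, no increase.

103 months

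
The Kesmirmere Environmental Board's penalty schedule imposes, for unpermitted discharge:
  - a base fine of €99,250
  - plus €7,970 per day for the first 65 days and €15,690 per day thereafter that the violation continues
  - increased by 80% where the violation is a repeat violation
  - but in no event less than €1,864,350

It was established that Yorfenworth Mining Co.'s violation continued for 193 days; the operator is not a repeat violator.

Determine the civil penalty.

Civil penalty: €2,625,620

First 65 days: 65 × €7,970 = €518,050
Remaining days: (193 − 65) × €15,690 = €2,008,320
Per-day component: €518,050 + €2,008,320 = €2,526,370
Base plus per-day: €99,250 + €2,526,370 = €2,625,620
The operator is not a repeat violator: no 80% increase.
Minimum €1,864,350: €2,625,620 meets the minimum, no increase.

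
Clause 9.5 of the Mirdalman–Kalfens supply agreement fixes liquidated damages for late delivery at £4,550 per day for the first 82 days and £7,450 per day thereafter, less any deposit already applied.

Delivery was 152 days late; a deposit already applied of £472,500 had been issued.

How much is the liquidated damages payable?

£422,100

First 82 days: 82 × £4,550 = £373,100
Remaining days: (152 − 82) × £7,450 = £521,500
Accrued per-day damages: £373,100 + £521,500 = £894,600
Less deposit already applied: £894,600 − £472,500 = £422,100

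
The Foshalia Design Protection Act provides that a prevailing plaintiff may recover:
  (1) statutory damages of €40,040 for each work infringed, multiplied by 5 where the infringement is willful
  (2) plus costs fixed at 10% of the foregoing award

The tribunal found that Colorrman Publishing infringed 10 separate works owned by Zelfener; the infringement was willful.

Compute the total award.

Statutory damages: 10 × €40,040 = €400,400
Multiplied by 5: 5 × €400,400 = €2,002,000
Costs: 10% of €2,002,000 = €200,200
Award plus costs: €2,002,000 + €200,200 = €2,202,200

€2,202,200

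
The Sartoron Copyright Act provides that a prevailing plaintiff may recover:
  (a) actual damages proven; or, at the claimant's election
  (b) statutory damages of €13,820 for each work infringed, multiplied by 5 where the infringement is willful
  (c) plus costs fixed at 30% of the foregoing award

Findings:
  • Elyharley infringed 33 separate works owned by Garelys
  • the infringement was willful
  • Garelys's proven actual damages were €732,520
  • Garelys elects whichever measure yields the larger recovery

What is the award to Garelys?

Statutory damages: 33 × €13,820 = €456,060
Multiplied by 5: 5 × €456,060 = €2,280,300
Greater of actual damages (€732,520) or enhanced statutory damages (€2,280,300): €2,280,300
Costs: 30% of €2,280,300 = €684,090
Award plus costs: €2,280,300 + €684,090 = €2,964,390

€2,964,390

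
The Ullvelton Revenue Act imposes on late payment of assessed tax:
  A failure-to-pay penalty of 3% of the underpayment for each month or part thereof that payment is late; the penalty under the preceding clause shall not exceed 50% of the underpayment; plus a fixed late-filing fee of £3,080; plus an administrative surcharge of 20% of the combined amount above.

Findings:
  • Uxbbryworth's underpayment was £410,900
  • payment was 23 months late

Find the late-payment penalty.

£250,236

Accrued rate: 3% × 23 = 69%, capped at 50% → 50%
Failure-to-pay penalty: 50% of £410,900 = £205,450
Penalty before surcharge: £205,450 + £3,080 = £208,530
Administrative surcharge: 20% of £208,530 = £41,706
Total penalty: £208,530 + £41,706 = £250,236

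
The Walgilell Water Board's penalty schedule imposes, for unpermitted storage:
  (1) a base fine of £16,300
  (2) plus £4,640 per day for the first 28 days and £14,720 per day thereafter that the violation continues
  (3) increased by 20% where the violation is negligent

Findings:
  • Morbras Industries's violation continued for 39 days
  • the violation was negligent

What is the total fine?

First 28 days: 28 × £4,640 = £129,920
Remaining days: (39 − 28) × £14,720 = £161,920
Per-day component: £129,920 + £161,920 = £291,840
Base plus per-day: £16,300 + £291,840 = £308,140
Enhancement: 20% of £308,140 = £61,628
Enhanced fine: £308,140 + £61,628 = £369,768

£369,768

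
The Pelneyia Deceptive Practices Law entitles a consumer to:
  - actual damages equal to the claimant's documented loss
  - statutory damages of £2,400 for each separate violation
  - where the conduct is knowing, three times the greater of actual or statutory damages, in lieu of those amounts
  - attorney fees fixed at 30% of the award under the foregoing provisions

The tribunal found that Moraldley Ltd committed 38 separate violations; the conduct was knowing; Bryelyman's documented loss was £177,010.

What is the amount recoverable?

£690,339

Statutory damages: 38 × £2,400 = £91,200
Greater of actual damages (£177,010) or statutory damages (£91,200): £177,010
Trebled: 3 × £177,010 = £531,030
Attorney fees: 30% of £531,030 = £159,309
Total recovery: £531,030 + £159,309 = £690,339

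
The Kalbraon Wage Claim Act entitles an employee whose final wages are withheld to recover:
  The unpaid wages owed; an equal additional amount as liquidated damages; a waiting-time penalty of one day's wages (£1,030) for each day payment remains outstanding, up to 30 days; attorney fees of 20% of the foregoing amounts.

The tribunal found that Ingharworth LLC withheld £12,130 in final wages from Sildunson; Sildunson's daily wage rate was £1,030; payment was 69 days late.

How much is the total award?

Total award: £66,192

Liquidated damages (equal amount): £12,130
Penalty days: min(69, 30) = 30
Waiting-time penalty: 30 × £1,030 = £30,900
Subtotal: £12,130 + £12,130 + £30,900 = £55,160
Attorney fees: 20% of £55,160 = £11,032
Total award: £55,160 + £11,032 = £66,192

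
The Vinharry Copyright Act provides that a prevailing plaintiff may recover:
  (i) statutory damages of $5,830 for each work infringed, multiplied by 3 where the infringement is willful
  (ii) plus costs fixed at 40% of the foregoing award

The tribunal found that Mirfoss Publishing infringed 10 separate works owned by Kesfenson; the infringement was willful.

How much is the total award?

$244,860

Statutory damages: 10 × $5,830 = $58,300
Trebled: 3 × $58,300 = $174,900
Costs: 40% of $174,900 = $69,960
Award plus costs: $174,900 + $69,960 = $244,860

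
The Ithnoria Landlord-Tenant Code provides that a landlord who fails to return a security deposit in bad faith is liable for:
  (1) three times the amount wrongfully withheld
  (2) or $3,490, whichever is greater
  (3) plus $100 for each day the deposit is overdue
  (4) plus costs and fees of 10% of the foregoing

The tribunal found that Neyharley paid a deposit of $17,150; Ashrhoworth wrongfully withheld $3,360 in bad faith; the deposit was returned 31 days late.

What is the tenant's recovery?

Trebled: 3 × $3,360 = $10,080
Minimum $3,490: $10,080 meets the minimum, no increase.
Late-return penalty: 31 × $100 = $3,100
Damages plus late penalty: $10,080 + $3,100 = $13,180
Costs and fees: 10% of $13,180 = $1,318
Total recovery: $13,180 + $1,318 = $14,498

Recovery: $14,498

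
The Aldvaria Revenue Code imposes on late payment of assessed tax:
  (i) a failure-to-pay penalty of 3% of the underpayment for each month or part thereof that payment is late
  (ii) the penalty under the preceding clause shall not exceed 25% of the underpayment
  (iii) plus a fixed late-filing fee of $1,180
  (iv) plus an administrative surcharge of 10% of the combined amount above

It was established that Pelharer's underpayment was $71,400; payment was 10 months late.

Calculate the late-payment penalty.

$20,933

Accrued rate: 3% × 10 = 30%, capped at 25% → 25%
Failure-to-pay penalty: 25% of $71,400 = $17,850
Penalty before surcharge: $17,850 + $1,180 = $19,030
Administrative surcharge: 10% of $19,030 = $1,903
Total penalty: $19,030 + $1,903 = $20,933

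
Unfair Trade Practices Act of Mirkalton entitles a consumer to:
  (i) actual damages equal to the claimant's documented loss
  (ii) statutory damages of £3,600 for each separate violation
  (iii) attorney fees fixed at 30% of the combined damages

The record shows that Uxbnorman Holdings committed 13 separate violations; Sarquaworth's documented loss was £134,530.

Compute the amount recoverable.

Statutory damages: 13 × £3,600 = £46,800
Combined damages: £134,530 + £46,800 = £181,330
Attorney fees: 30% of £181,330 = £54,399
Total recovery: £181,330 + £54,399 = £235,729

£235,729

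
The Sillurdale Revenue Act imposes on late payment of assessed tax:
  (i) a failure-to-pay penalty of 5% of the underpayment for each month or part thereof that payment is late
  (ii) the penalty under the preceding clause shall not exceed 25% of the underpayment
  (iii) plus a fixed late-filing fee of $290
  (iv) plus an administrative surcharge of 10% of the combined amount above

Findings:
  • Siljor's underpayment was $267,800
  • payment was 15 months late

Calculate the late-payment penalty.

Accrued rate: 5% × 15 = 75%, capped at 25% → 25%
Failure-to-pay penalty: 25% of $267,800 = $66,950
Penalty before surcharge: $66,950 + $290 = $67,240
Administrative surcharge: 10% of $67,240 = $6,724
Total penalty: $67,240 + $6,724 = $73,964

Penalty: $73,964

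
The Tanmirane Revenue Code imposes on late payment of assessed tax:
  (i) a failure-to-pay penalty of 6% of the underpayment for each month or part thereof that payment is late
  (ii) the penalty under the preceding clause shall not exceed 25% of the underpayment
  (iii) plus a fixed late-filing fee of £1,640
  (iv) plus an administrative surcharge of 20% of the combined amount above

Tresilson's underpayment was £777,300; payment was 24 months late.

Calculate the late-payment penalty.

£235,158

Accrued rate: 6% × 24 = 144%, capped at 25% → 25%
Failure-to-pay penalty: 25% of £777,300 = £194,325
Penalty before surcharge: £194,325 + £1,640 = £195,965
Administrative surcharge: 20% of £195,965 = £39,193
Total penalty: £195,965 + £39,193 = £235,158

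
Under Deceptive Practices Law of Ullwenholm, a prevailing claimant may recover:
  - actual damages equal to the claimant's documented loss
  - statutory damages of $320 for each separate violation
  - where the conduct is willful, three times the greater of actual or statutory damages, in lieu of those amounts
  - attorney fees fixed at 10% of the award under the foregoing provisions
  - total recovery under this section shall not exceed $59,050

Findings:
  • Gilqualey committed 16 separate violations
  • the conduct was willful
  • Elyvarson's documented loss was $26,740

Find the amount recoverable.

Statutory damages: 16 × $320 = $5,120
Greater of actual damages ($26,740) or statutory damages ($5,120): $26,740
Trebled: 3 × $26,740 = $80,220
Attorney fees: 10% of $80,220 = $8,022
Total before cap: $80,220 + $8,022 = $88,242
Cap at $59,050: $88,242 exceeds the cap → $59,050

$59,050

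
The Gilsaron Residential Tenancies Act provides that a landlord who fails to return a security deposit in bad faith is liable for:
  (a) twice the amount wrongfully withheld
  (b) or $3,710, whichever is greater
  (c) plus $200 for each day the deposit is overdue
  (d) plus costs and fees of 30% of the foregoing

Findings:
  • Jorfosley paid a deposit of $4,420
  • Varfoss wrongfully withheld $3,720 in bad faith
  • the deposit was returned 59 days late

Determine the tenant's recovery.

$25,012

Doubled: 2 × $3,720 = $7,440
Minimum $3,710: $7,440 meets the minimum, no increase.
Late-return penalty: 59 × $200 = $11,800
Damages plus late penalty: $7,440 + $11,800 = $19,240
Costs and fees: 30% of $19,240 = $5,772
Total recovery: $19,240 + $5,772 = $25,012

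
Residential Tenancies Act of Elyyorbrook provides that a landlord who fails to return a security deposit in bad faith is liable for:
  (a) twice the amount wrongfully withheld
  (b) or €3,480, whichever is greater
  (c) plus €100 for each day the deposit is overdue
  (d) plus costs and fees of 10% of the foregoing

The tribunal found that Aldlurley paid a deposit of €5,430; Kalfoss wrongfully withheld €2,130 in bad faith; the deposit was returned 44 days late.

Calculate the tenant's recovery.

€9,526

Doubled: 2 × €2,130 = €4,260
Minimum €3,480: €4,260 meets the minimum, no increase.
Late-return penalty: 44 × €100 = €4,400
Damages plus late penalty: €4,260 + €4,400 = €8,660
Costs and fees: 10% of €8,660 = €866
Total recovery: €8,660 + €866 = €9,526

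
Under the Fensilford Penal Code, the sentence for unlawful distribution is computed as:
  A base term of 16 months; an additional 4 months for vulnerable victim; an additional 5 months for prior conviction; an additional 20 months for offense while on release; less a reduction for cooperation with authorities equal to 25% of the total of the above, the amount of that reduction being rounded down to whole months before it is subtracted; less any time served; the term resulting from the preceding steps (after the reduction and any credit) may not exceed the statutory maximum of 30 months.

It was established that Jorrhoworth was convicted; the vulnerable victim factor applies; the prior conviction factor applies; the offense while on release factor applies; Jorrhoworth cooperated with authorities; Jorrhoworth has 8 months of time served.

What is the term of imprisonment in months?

Vulnerable victim enhancement: +4 months
Prior conviction enhancement: +5 months
Offense while on release enhancement: +20 months
Adjusted term: 16 months + 4 months + 5 months + 20 months = 45 months
Cooperation with authorities reduction: 25% of 45 months = 11 months (rounded down)
After reduction: 45 − 11 = 34 months
Less time served: 34 months − 8 months = 26 months
Cap at 30 months: 26 months is within the cap, no reduction.

26 months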